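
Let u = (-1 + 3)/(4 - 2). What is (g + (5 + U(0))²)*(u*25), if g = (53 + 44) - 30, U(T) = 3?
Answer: 3275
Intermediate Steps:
u = 1 (u = 2/2 = 2*(½) = 1)
g = 67 (g = 97 - 30 = 67)
(g + (5 + U(0))²)*(u*25) = (67 + (5 + 3)²)*(1*25) = (67 + 8²)*25 = (67 + 64)*25 = 131*25 = 3275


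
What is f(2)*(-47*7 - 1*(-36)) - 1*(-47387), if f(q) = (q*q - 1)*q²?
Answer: 43871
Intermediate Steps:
f(q) = q²*(-1 + q²) (f(q) = (q² - 1)*q² = (-1 + q²)*q² = q²*(-1 + q²))
f(2)*(-47*7 - 1*(-36)) - 1*(-47387) = (2⁴ - 1*2²)*(-47*7 - 1*(-36)) - 1*(-47387) = (16 - 1*4)*(-329 + 36) + 47387 = (16 - 4)*(-293) + 47387 = 12*(-293) + 47387 = -3516 + 47387 = 43871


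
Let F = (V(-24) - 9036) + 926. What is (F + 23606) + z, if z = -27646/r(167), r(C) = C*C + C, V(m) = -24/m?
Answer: 217378093/14028 ≈ 15496.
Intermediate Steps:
r(C) = C + C**2 (r(C) = C**2 + C = C + C**2)
F = -8109 (F = (-24/(-24) - 9036) + 926 = (-24*(-1/24) - 9036) + 926 = (1 - 9036) + 926 = -9035 + 926 = -8109)
z = -13823/14028 (z = -27646*1/(167*(1 + 167)) = -27646/(167*168) = -27646/28056 = -27646*1/28056 = -13823/14028 ≈ -0.98539)
(F + 23606) + z = (-8109 + 23606) - 13823/14028 = 15497 - 13823/14028 = 217378093/14028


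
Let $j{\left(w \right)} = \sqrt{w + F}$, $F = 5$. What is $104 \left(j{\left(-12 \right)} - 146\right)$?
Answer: $-15184 + 104 i \sqrt{7} \approx -15184.0 + 275.16 i$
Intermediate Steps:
$j{\left(w \right)} = \sqrt{5 + w}$ ($j{\left(w \right)} = \sqrt{w + 5} = \sqrt{5 + w}$)
$104 \left(j{\left(-12 \right)} - 146\right) = 104 \left(\sqrt{5 - 12} - 146\right) = 104 \left(\sqrt{-7} - 146\right) = 104 \left(i \sqrt{7} - 146\right) = 104 \left(-146 + i \sqrt{7}\right) = -15184 + 104 i \sqrt{7}$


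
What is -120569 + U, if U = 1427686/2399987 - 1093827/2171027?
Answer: -628216653235720008/5210436576649 ≈ -1.2057e+5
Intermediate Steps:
U = 474374273273/5210436576649 (U = 1427686*(1/2399987) - 1093827*1/2171027 = 1427686/2399987 - 1093827/2171027 = 474374273273/5210436576649 ≈ 0.091043)
-120569 + U = -120569 + 474374273273/5210436576649 = -628216653235720008/5210436576649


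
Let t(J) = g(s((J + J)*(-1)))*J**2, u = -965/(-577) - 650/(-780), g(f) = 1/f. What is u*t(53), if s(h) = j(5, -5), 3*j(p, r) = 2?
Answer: 24368075/2308 ≈ 10558.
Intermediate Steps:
j(p, r) = 2/3 (j(p, r) = (1/3)*2 = 2/3)
s(h) = 2/3
u = 8675/3462 (u = -965*(-1/577) - 650*(-1/780) = 965/577 + 5/6 = 8675/3462 ≈ 2.5058)
t(J) = 3*J**2/2 (t(J) = J**2/(2/3) = 3*J**2/2)
u*t(53) = 8675*((3/2)*53**2)/3462 = 8675*((3/2)*2809)/3462 = (8675/3462)*(8427/2) = 24368075/2308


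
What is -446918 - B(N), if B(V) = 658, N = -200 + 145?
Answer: -447576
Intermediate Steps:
N = -55
-446918 - B(N) = -446918 - 1*658 = -446918 - 658 = -447576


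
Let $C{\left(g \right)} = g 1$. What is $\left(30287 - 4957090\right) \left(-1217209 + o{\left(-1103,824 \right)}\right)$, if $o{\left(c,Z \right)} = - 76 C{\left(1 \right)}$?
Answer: $5997323389855$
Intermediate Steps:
$C{\left(g \right)} = g$
$o{\left(c,Z \right)} = -76$ ($o{\left(c,Z \right)} = \left(-76\right) 1 = -76$)
$\left(30287 - 4957090\right) \left(-1217209 + o{\left(-1103,824 \right)}\right) = \left(30287 - 4957090\right) \left(-1217209 - 76\right) = \left(-4926803\right) \left(-1217285\right) = 5997323389855$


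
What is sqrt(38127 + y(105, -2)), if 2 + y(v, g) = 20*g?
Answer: sqrt(38085) ≈ 195.15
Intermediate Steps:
y(v, g) = -2 + 20*g
sqrt(38127 + y(105, -2)) = sqrt(38127 + (-2 + 20*(-2))) = sqrt(38127 + (-2 - 40)) = sqrt(38127 - 42) = sqrt(38085)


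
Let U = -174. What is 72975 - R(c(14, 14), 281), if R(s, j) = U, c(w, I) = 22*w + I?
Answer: 73149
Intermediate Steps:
c(w, I) = I + 22*w
R(s, j) = -174
72975 - R(c(14, 14), 281) = 72975 - 1*(-174) = 72975 + 174 = 73149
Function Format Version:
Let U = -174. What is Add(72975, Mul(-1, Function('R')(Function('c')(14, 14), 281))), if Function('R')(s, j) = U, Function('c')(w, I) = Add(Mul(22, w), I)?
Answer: 73149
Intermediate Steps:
Function('c')(w, I) = Add(I, Mul(22, w))
Function('R')(s, j) = -174
Add(72975, Mul(-1, Function('R')(Function('c')(14, 14), 281))) = Add(72975, Mul(-1, -174)) = Add(72975, 174) = 73149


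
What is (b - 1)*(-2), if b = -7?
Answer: 16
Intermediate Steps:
(b - 1)*(-2) = (-7 - 1)*(-2) = -8*(-2) = 16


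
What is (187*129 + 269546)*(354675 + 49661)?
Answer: 118740948784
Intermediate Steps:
(187*129 + 269546)*(354675 + 49661) = (24123 + 269546)*404336 = 293669*404336 = 118740948784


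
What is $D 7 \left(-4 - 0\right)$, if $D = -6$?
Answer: $168$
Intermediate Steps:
$D 7 \left(-4 - 0\right) = \left(-6\right) 7 \left(-4 - 0\right) = - 42 \left(-4 + 0\right) = \left(-42\right) \left(-4\right) = 168$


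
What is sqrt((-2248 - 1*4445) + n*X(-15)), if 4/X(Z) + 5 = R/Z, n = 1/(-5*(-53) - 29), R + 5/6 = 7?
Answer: I*sqrt(5525644925247)/28733 ≈ 81.811*I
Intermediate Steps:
R = 37/6 (R = -5/6 + 7 = 37/6 ≈ 6.1667)
n = 1/236 (n = 1/(265 - 29) = 1/236 ≈ 0.0042373)
X(Z) = 4/(-5 + 37/(6*Z))
sqrt((-2248 - 1*4445) + n*X(-15)) = sqrt((-2248 - 1*4445) + (-24*(-15)/(-37 + 30*(-15)))/236) = sqrt((-2248 - 4445) + (-24*(-15)/(-37 - 450))/236) = sqrt(-6693 + (-24*(-15)/(-487))/236) = sqrt(-6693 + (-24*(-15)*(-1/487))/236) = sqrt(-6693 + (1/236)*(-360/487)) = sqrt(-6693 - 90/28733) = sqrt(-192310059/28733) = I*sqrt(5525644925247)/28733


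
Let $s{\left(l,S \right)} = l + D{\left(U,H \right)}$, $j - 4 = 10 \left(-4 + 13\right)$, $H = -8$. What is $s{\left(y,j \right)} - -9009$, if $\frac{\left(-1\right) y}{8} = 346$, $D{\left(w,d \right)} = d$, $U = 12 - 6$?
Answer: $6233$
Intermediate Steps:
$U = 6$ ($U = 12 - 6 = 6$)
$j = 94$ ($j = 4 + 10 \left(-4 + 13\right) = 4 + 10 \cdot 9 = 4 + 90 = 94$)
$y = -2768$ ($y = \left(-8\right) 346 = -2768$)
$s{\left(l,S \right)} = -8 + l$ ($s{\left(l,S \right)} = l - 8 = -8 + l$)
$s{\left(y,j \right)} - -9009 = \left(-8 - 2768\right) - -9009 = -2776 + 9009 = 6233$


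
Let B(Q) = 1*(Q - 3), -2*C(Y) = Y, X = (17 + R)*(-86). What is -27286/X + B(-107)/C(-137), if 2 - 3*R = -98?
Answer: 4178813/889541 ≈ 4.6977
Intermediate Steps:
R = 100/3 (R = 2/3 - 1/3*(-98) = 2/3 + 98/3 = 100/3 ≈ 33.333)
X = -12986/3 (X = (17 + 100/3)*(-86) = (151/3)*(-86) = -12986/3 ≈ -4328.7)
C(Y) = -Y/2
B(Q) = -3 + Q (B(Q) = 1*(-3 + Q) = -3 + Q)
-27286/X + B(-107)/C(-137) = -27286/(-12986/3) + (-3 - 107)/((-1/2*(-137))) = -27286*(-3/12986) - 110/137/2 = 40929/6493 - 110*2/137 = 40929/6493 - 220/137 = 4178813/889541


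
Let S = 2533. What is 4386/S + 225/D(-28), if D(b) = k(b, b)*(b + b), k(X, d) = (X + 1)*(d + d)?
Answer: 2423539/1401792 ≈ 1.7289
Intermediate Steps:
k(X, d) = 2*d*(1 + X) (k(X, d) = (1 + X)*(2*d) = 2*d*(1 + X))
D(b) = 4*b**2*(1 + b) (D(b) = (2*b*(1 + b))*(b + b) = (2*b*(1 + b))*(2*b) = 4*b**2*(1 + b))
4386/S + 225/D(-28) = 4386/2533 + 225/((4*(-28)**2*(1 - 28))) = 4386*(1/2533) + 225/((4*784*(-27))) = 258/149 + 225/(-84672) = 258/149 + 225*(-1/84672) = 258/149 - 25/9408 = 2423539/1401792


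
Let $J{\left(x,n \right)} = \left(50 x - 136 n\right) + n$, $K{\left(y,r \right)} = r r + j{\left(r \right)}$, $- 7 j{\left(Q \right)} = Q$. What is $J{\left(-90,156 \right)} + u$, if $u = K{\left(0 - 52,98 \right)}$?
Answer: $-15970$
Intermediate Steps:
$j{\left(Q \right)} = - \frac{Q}{7}$
$K{\left(y,r \right)} = r^{2} - \frac{r}{7}$ ($K{\left(y,r \right)} = r r - \frac{r}{7} = r^{2} - \frac{r}{7}$)
$J{\left(x,n \right)} = - 135 n + 50 x$ ($J{\left(x,n \right)} = \left(- 136 n + 50 x\right) + n = - 135 n + 50 x$)
$u = 9590$ ($u = 98 \left(- \frac{1}{7} + 98\right) = 98 \cdot \frac{685}{7} = 9590$)
$J{\left(-90,156 \right)} + u = \left(\left(-135\right) 156 + 50 \left(-90\right)\right) + 9590 = \left(-21060 - 4500\right) + 9590 = -25560 + 9590 = -15970$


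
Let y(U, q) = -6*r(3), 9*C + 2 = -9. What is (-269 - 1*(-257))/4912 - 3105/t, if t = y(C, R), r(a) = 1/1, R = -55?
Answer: 635487/1228 ≈ 517.50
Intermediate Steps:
C = -11/9 (C = -2/9 + (⅑)*(-9) = -2/9 - 1 = -11/9 ≈ -1.2222)
r(a) = 1
y(U, q) = -6 (y(U, q) = -6*1 = -6)
t = -6
(-269 - 1*(-257))/4912 - 3105/t = (-269 - 1*(-257))/4912 - 3105/(-6) = (-269 + 257)*(1/4912) - 3105*(-⅙) = -12*1/4912 + 1035/2 = -3/1228 + 1035/2 = 635487/1228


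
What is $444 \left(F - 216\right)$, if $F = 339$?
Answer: $54612$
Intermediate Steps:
$444 \left(F - 216\right) = 444 \left(339 - 216\right) = 444 \cdot 123 = 54612$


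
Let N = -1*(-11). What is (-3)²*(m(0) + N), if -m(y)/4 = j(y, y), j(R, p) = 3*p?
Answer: 99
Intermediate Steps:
N = 11
m(y) = -12*y
(-3)²*(m(0) + N) = (-3)²*(-12*0 + 11) = 9*(0 + 11) = 9*11 = 99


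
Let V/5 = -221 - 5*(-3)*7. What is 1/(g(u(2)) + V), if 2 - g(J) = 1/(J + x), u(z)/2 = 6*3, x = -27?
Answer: -9/5203 ≈ -0.0017298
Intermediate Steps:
u(z) = 36 (u(z) = 2*(6*3) = 2*18 = 36)
V = -580 (V = 5*(-221 - 5*(-3)*7) = 5*(-221 - (-15)*7) = 5*(-221 - 1*(-105)) = 5*(-221 + 105) = 5*(-116) = -580)
g(J) = 2 - 1/(-27 + J) (g(J) = 2 - 1/(J - 27) = 2 - 1/(-27 + J))
1/(g(u(2)) + V) = 1/((-55 + 2*36)/(-27 + 36) - 580) = 1/((-55 + 72)/9 - 580) = 1/((⅑)*17 - 580) = 1/(17/9 - 580) = 1/(-5203/9) = -9/5203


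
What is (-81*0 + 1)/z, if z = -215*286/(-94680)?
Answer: 9468/6149 ≈ 1.5398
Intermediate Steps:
z = 6149/9468 (z = -61490*(-1/94680) = 6149/9468 ≈ 0.64945)
(-81*0 + 1)/z = (-81*0 + 1)/(6149/9468) = (0 + 1)*(9468/6149) = 1*(9468/6149) = 9468/6149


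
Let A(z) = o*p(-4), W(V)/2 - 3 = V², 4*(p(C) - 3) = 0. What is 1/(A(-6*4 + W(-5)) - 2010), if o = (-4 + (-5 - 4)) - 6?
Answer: -1/2067 ≈ -0.00048379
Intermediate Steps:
o = -19 (o = (-4 - 9) - 6 = -13 - 6 = -19)
p(C) = 3 (p(C) = 3 + (¼)*0 = 3 + 0 = 3)
W(V) = 6 + 2*V²
A(z) = -57 (A(z) = -19*3 = -57)
1/(A(-6*4 + W(-5)) - 2010) = 1/(-57 - 2010) = 1/(-2067) = -1/2067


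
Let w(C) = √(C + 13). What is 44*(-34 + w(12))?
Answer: -1276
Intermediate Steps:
w(C) = √(13 + C)
44*(-34 + w(12)) = 44*(-34 + √(13 + 12)) = 44*(-34 + √25) = 44*(-34 + 5) = 44*(-29) = -1276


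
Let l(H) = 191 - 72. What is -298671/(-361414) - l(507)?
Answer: -42709595/361414 ≈ -118.17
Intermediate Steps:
l(H) = 119
-298671/(-361414) - l(507) = -298671/(-361414) - 1*119 = -298671*(-1/361414) - 119 = 298671/361414 - 119 = -42709595/361414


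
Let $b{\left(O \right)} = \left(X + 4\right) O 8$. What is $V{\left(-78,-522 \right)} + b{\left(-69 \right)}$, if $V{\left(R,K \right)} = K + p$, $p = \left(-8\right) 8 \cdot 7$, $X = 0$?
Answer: $-3178$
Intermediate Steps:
$b{\left(O \right)} = 32 O$ ($b{\left(O \right)} = \left(0 + 4\right) O 8 = 4 O 8 = 32 O$)
$p = -448$ ($p = \left(-64\right) 7 = -448$)
$V{\left(R,K \right)} = -448 + K$ ($V{\left(R,K \right)} = K - 448 = -448 + K$)
$V{\left(-78,-522 \right)} + b{\left(-69 \right)} = \left(-448 - 522\right) + 32 \left(-69\right) = -970 - 2208 = -3178$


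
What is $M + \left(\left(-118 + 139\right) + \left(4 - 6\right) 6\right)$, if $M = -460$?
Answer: $-451$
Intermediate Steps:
$M + \left(\left(-118 + 139\right) + \left(4 - 6\right) 6\right) = -460 + \left(\left(-118 + 139\right) + \left(4 - 6\right) 6\right) = -460 + \left(21 - 12\right) = -460 + 9 = -451$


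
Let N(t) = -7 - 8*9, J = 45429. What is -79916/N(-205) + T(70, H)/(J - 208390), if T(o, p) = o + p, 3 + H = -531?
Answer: 13023227932/12873919 ≈ 1011.6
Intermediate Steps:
H = -534 (H = -3 - 531 = -534)
N(t) = -79 (N(t) = -7 - 72 = -79)
-79916/N(-205) + T(70, H)/(J - 208390) = -79916/(-79) + (70 - 534)/(45429 - 208390) = -79916*(-1/79) - 464/(-162961) = 79916/79 - 464*(-1/162961) = 79916/79 + 464/162961 = 13023227932/12873919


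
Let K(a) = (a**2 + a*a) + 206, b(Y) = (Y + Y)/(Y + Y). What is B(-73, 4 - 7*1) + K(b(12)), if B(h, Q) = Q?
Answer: 205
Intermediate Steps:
b(Y) = 1 (b(Y) = (2*Y)/((2*Y)) = (2*Y)*(1/(2*Y)) = 1)
K(a) = 206 + 2*a**2 (K(a) = (a**2 + a**2) + 206 = 2*a**2 + 206 = 206 + 2*a**2)
B(-73, 4 - 7*1) + K(b(12)) = (4 - 7*1) + (206 + 2*1**2) = (4 - 7) + (206 + 2*1) = -3 + (206 + 2) = -3 + 208 = 205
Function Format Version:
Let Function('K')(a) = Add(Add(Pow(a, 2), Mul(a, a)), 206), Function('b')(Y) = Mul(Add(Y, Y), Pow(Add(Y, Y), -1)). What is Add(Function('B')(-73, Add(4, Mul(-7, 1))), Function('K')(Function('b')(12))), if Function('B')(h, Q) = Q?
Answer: 205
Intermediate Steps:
Function('b')(Y) = 1 (Function('b')(Y) = Mul(Mul(2, Y), Pow(Mul(2, Y), -1)) = Mul(Mul(2, Y), Mul(Rational(1, 2), Pow(Y, -1))) = 1)
Function('K')(a) = Add(206, Mul(2, Pow(a, 2))) (Function('K')(a) = Add(Add(Pow(a, 2), Pow(a, 2)), 206) = Add(Mul(2, Pow(a, 2)), 206) = Add(206, Mul(2, Pow(a, 2))))
Add(Function('B')(-73, Add(4, Mul(-7, 1))), Function('K')(Function('b')(12))) = Add(Add(4, Mul(-7, 1)), Add(206, Mul(2, Pow(1, 2)))) = Add(Add(4, -7), Add(206, Mul(2, 1))) = Add(-3, Add(206, 2)) = Add(-3, 208) = 205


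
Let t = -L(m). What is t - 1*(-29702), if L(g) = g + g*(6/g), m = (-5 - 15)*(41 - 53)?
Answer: 29456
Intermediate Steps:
m = 240 (m = -20*(-12) = 240)
L(g) = 6 + g (L(g) = g + 6 = 6 + g)
t = -246 (t = -(6 + 240) = -1*246 = -246)
t - 1*(-29702) = -246 - 1*(-29702) = -246 + 29702 = 29456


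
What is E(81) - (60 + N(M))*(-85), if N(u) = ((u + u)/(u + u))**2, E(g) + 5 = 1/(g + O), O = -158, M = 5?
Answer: 398859/77 ≈ 5180.0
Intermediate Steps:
E(g) = -5 + 1/(-158 + g) (E(g) = -5 + 1/(g - 158) = -5 + 1/(-158 + g))
N(u) = 1 (N(u) = ((2*u)/((2*u)))**2 = ((2*u)*(1/(2*u)))**2 = 1**2 = 1)
E(81) - (60 + N(M))*(-85) = (791 - 5*81)/(-158 + 81) - (60 + 1)*(-85) = (791 - 405)/(-77) - 61*(-85) = -1/77*386 - 1*(-5185) = -386/77 + 5185 = 398859/77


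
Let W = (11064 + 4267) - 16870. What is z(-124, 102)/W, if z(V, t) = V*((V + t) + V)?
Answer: -18104/1539 ≈ -11.763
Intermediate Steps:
z(V, t) = V*(t + 2*V)
W = -1539 (W = 15331 - 16870 = -1539)
z(-124, 102)/W = -124*(102 + 2*(-124))/(-1539) = -124*(102 - 248)*(-1/1539) = -124*(-146)*(-1/1539) = 18104*(-1/1539) = -18104/1539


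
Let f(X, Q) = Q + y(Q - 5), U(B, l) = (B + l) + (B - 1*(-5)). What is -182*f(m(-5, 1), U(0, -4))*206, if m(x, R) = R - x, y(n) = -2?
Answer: 37492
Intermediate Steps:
U(B, l) = 5 + l + 2*B (U(B, l) = (B + l) + (B + 5) = (B + l) + (5 + B) = 5 + l + 2*B)
f(X, Q) = -2 + Q (f(X, Q) = Q - 2 = -2 + Q)
-182*f(m(-5, 1), U(0, -4))*206 = -182*(-2 + (5 - 4 + 2*0))*206 = -182*(-2 + (5 - 4 + 0))*206 = -182*(-2 + 1)*206 = -182*(-1)*206 = 182*206 = 37492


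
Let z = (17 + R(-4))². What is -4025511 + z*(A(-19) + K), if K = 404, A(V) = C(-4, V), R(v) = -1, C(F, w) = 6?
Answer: -3920551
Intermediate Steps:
A(V) = 6
z = 256 (z = (17 - 1)² = 16² = 256)
-4025511 + z*(A(-19) + K) = -4025511 + 256*(6 + 404) = -4025511 + 256*410 = -4025511 + 104960 = -3920551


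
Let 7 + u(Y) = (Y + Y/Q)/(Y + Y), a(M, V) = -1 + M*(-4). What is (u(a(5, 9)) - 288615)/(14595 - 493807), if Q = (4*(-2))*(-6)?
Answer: 27707663/46004352 ≈ 0.60228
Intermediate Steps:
Q = 48 (Q = -8*(-6) = 48)
a(M, V) = -1 - 4*M
u(Y) = -623/96 (u(Y) = -7 + (Y + Y/48)/(Y + Y) = -7 + (Y + Y*(1/48))/((2*Y)) = -7 + (Y + Y/48)*(1/(2*Y)) = -7 + (49*Y/48)*(1/(2*Y)) = -7 + 49/96 = -623/96)
(u(a(5, 9)) - 288615)/(14595 - 493807) = (-623/96 - 288615)/(14595 - 493807) = -27707663/96/(-479212) = -27707663/96*(-1/479212) = 27707663/46004352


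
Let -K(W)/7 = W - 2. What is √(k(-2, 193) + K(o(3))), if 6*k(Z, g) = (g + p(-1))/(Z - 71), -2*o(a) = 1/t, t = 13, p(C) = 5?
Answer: 5*√1991002/1898 ≈ 3.7171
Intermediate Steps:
o(a) = -1/26 (o(a) = -½/13 = -½*1/13 = -1/26)
K(W) = 14 - 7*W (K(W) = -7*(W - 2) = -7*(-2 + W) = 14 - 7*W)
k(Z, g) = (5 + g)/(6*(-71 + Z)) (k(Z, g) = ((g + 5)/(Z - 71))/6 = ((5 + g)/(-71 + Z))/6 = (5 + g)/(6*(-71 + Z)))
√(k(-2, 193) + K(o(3))) = √((5 + 193)/(6*(-71 - 2)) + (14 - 7*(-1/26))) = √((⅙)*198/(-73) + (14 + 7/26)) = √((⅙)*(-1/73)*198 + 371/26) = √(-33/73 + 371/26) = √(26225/1898) = 5*√1991002/1898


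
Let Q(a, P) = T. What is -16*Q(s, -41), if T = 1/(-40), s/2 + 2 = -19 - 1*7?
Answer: 2/5 ≈ 0.40000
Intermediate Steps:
s = -56 (s = -4 + 2*(-19 - 1*7) = -4 + 2*(-19 - 7) = -4 + 2*(-26) = -4 - 52 = -56)
T = -1/40 ≈ -0.025000
Q(a, P) = -1/40
-16*Q(s, -41) = -16*(-1/40) = 2/5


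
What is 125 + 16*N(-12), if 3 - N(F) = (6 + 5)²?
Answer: -1763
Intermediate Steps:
N(F) = -118 (N(F) = 3 - (6 + 5)² = 3 - 1*11² = 3 - 1*121 = 3 - 121 = -118)
125 + 16*N(-12) = 125 + 16*(-118) = 125 - 1888 = -1763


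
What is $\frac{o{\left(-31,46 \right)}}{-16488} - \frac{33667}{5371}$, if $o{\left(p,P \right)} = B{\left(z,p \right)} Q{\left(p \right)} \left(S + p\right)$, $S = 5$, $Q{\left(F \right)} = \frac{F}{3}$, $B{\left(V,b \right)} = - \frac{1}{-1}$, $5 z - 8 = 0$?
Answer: $- \frac{6372647}{1014012} \approx -6.2846$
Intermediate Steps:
$z = \frac{8}{5}$ ($z = \frac{8}{5} + \frac{1}{5} \cdot 0 = \frac{8}{5} + 0 = \frac{8}{5} \approx 1.6$)
$B{\left(V,b \right)} = 1$ ($B{\left(V,b \right)} = \left(-1\right) \left(-1\right) = 1$)
$Q{\left(F \right)} = \frac{F}{3}$ ($Q{\left(F \right)} = F \frac{1}{3} = \frac{F}{3}$)
$o{\left(p,P \right)} = \frac{p \left(5 + p\right)}{3}$ ($o{\left(p,P \right)} = 1 \frac{p}{3} \left(5 + p\right) = 1 \frac{p \left(5 + p\right)}{3} = \frac{p \left(5 + p\right)}{3}$)
$\frac{o{\left(-31,46 \right)}}{-16488} - \frac{33667}{5371} = \frac{\frac{1}{3} \left(-31\right) \left(5 - 31\right)}{-16488} - \frac{33667}{5371} = \frac{1}{3} \left(-31\right) \left(-26\right) \left(- \frac{1}{16488}\right) - \frac{257}{41} = \frac{806}{3} \left(- \frac{1}{16488}\right) - \frac{257}{41} = - \frac{403}{24732} - \frac{257}{41} = - \frac{6372647}{1014012}$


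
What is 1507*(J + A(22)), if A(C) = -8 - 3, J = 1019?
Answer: 1519056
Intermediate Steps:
A(C) = -11
1507*(J + A(22)) = 1507*(1019 - 11) = 1507*1008 = 1519056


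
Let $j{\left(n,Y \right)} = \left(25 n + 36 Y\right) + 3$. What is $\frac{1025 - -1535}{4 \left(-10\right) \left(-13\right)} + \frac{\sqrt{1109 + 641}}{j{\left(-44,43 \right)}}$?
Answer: $\frac{64}{13} + \frac{5 \sqrt{70}}{451} \approx 5.0158$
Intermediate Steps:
$j{\left(n,Y \right)} = 3 + 25 n + 36 Y$
$\frac{1025 - -1535}{4 \left(-10\right) \left(-13\right)} + \frac{\sqrt{1109 + 641}}{j{\left(-44,43 \right)}} = \frac{1025 - -1535}{4 \left(-10\right) \left(-13\right)} + \frac{\sqrt{1109 + 641}}{3 + 25 \left(-44\right) + 36 \cdot 43} = \frac{1025 + 1535}{\left(-40\right) \left(-13\right)} + \frac{\sqrt{1750}}{3 - 1100 + 1548} = \frac{2560}{520} + \frac{5 \sqrt{70}}{451} = 2560 \cdot \frac{1}{520} + 5 \sqrt{70} \cdot \frac{1}{451} = \frac{64}{13} + \frac{5 \sqrt{70}}{451}$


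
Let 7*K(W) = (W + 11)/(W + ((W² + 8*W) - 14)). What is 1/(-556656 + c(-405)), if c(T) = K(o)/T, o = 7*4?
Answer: -965790/537612798253 ≈ -1.7964e-6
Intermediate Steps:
o = 28
K(W) = (11 + W)/(7*(-14 + W² + 9*W)) (K(W) = ((W + 11)/(W + ((W² + 8*W) - 14)))/7 = ((11 + W)/(W + (-14 + W² + 8*W)))/7 = ((11 + W)/(-14 + W² + 9*W))/7 = (11 + W)/(7*(-14 + W² + 9*W)))
c(T) = 39/(7154*T) (c(T) = ((11 + 28)/(7*(-14 + 28² + 9*28)))/T = ((⅐)*39/(-14 + 784 + 252))/T = ((⅐)*39/1022)/T = ((⅐)*(1/1022)*39)/T = 39/(7154*T))
1/(-556656 + c(-405)) = 1/(-556656 + (39/7154)/(-405)) = 1/(-556656 + (39/7154)*(-1/405)) = 1/(-556656 - 13/965790) = 1/(-537612798253/965790) = -965790/537612798253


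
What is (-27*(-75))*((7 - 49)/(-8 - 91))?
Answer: 9450/11 ≈ 859.09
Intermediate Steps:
(-27*(-75))*((7 - 49)/(-8 - 91)) = 2025*(-42/(-99)) = 2025*(-42*(-1/99)) = 2025*(14/33) = 9450/11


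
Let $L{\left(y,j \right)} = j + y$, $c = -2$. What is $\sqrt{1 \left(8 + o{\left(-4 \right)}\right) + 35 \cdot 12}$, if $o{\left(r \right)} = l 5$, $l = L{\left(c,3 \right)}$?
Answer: $\sqrt{433} \approx 20.809$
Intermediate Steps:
$l = 1$ ($l = 3 - 2 = 1$)
$o{\left(r \right)} = 5$ ($o{\left(r \right)} = 1 \cdot 5 = 5$)
$\sqrt{1 \left(8 + o{\left(-4 \right)}\right) + 35 \cdot 12} = \sqrt{1 \left(8 + 5\right) + 35 \cdot 12} = \sqrt{1 \cdot 13 + 420} = \sqrt{13 + 420} = \sqrt{433}$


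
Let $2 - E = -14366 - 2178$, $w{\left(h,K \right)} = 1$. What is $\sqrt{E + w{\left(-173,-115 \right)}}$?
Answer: $\sqrt{16547} \approx 128.64$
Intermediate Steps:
$E = 16546$ ($E = 2 - \left(-14366 - 2178\right) = 2 - -16544 = 2 + 16544 = 16546$)
$\sqrt{E + w{\left(-173,-115 \right)}} = \sqrt{16546 + 1} = \sqrt{16547}$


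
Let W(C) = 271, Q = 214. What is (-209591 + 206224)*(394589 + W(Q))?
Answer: -1329493620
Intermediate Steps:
(-209591 + 206224)*(394589 + W(Q)) = (-209591 + 206224)*(394589 + 271) = -3367*394860 = -1329493620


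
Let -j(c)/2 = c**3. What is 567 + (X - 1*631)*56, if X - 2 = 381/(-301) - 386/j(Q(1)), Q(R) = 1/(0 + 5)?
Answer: 56599701/43 ≈ 1.3163e+6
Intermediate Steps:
Q(R) = 1/5
j(c) = -2*c**3
X = 7261846/301 (X = 2 + (381/(-301) - 386/((-2*(1/5)**3))) = 2 + (381*(-1/301) - 386/((-2*1/125))) = 2 + (-381/301 - 386/(-2/125)) = 2 + (-381/301 - 386*(-125/2)) = 2 + (-381/301 + 24125) = 2 + 7261244/301 = 7261846/301 ≈ 24126.)
567 + (X - 1*631)*56 = 567 + (7261846/301 - 1*631)*56 = 567 + (7261846/301 - 631)*56 = 567 + (7071915/301)*56 = 567 + 56575320/43 = 56599701/43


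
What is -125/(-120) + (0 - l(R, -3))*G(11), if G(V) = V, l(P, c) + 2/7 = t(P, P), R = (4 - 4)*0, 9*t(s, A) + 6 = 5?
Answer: 2725/504 ≈ 5.4067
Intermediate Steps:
t(s, A) = -⅑ (t(s, A) = -⅔ + (⅑)*5 = -⅔ + 5/9 = -⅑)
R = 0 (R = 0*0 = 0)
l(P, c) = -25/63 (l(P, c) = -2/7 - ⅑ = -25/63)
-125/(-120) + (0 - l(R, -3))*G(11) = -125/(-120) + (0 - 1*(-25/63))*11 = -125*(-1/120) + (0 + 25/63)*11 = 25/24 + (25/63)*11 = 25/24 + 275/63 = 2725/504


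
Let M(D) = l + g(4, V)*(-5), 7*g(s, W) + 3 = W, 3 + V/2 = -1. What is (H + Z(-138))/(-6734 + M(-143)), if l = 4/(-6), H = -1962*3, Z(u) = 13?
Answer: 123333/141263 ≈ 0.87307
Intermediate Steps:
V = -8 (V = -6 + 2*(-1) = -6 - 2 = -8)
H = -5886
g(s, W) = -3/7 + W/7
l = -⅔ (l = 4*(-⅙) = -⅔ ≈ -0.66667)
M(D) = 151/21 (M(D) = -⅔ + (-3/7 + (⅐)*(-8))*(-5) = -⅔ + (-3/7 - 8/7)*(-5) = -⅔ - 11/7*(-5) = -⅔ + 55/7 = 151/21)
(H + Z(-138))/(-6734 + M(-143)) = (-5886 + 13)/(-6734 + 151/21) = -5873/(-141263/21) = -5873*(-21/141263) = 123333/141263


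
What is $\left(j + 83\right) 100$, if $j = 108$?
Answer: $19100$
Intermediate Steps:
$\left(j + 83\right) 100 = \left(108 + 83\right) 100 = 191 \cdot 100 = 19100$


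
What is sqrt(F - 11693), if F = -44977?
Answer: I*sqrt(56670) ≈ 238.05*I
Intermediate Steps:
sqrt(F - 11693) = sqrt(-44977 - 11693) = sqrt(-56670) = I*sqrt(56670)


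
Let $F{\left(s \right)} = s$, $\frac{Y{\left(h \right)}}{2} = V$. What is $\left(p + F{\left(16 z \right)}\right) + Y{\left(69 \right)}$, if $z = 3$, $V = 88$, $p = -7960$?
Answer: $-7736$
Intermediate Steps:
$Y{\left(h \right)} = 176$ ($Y{\left(h \right)} = 2 \cdot 88 = 176$)
$\left(p + F{\left(16 z \right)}\right) + Y{\left(69 \right)} = \left(-7960 + 16 \cdot 3\right) + 176 = \left(-7960 + 48\right) + 176 = -7912 + 176 = -7736$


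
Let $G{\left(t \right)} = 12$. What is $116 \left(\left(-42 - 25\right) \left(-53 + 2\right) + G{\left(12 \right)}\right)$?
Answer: $397764$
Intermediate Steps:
$116 \left(\left(-42 - 25\right) \left(-53 + 2\right) + G{\left(12 \right)}\right) = 116 \left(\left(-42 - 25\right) \left(-53 + 2\right) + 12\right) = 116 \left(\left(-67\right) \left(-51\right) + 12\right) = 116 \left(3417 + 12\right) = 116 \cdot 3429 = 397764$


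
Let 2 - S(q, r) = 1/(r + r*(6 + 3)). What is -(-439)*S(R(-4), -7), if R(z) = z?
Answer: 61899/70 ≈ 884.27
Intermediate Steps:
S(q, r) = 2 - 1/(10*r) (S(q, r) = 2 - 1/(r + r*(6 + 3)) = 2 - 1/(r + r*9) = 2 - 1/(r + 9*r) = 2 - 1/(10*r))
-(-439)*S(R(-4), -7) = -(-439)*(2 - ⅒/(-7)) = -(-439)*(2 - ⅒*(-⅐)) = -(-439)*(2 + 1/70) = -(-439)*141/70 = -1*(-61899/70) = 61899/70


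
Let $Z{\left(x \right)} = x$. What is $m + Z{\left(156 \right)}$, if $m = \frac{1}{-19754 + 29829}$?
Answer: $\frac{1571701}{10075} \approx 156.0$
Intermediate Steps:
$m = \frac{1}{10075} \approx 9.9256 \cdot 10^{-5}$
$m + Z{\left(156 \right)} = \frac{1}{10075} + 156 = \frac{1571701}{10075}$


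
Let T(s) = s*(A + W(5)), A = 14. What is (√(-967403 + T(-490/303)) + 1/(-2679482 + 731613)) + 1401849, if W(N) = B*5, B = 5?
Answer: 2730618209780/1947869 + I*√9869121373/101 ≈ 1.4018e+6 + 983.6*I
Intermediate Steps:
W(N) = 25 (W(N) = 5*5 = 25)
T(s) = 39*s (T(s) = s*(14 + 25) = s*39 = 39*s)
(√(-967403 + T(-490/303)) + 1/(-2679482 + 731613)) + 1401849 = (√(-967403 + 39*(-490/303)) + 1/(-2679482 + 731613)) + 1401849 = (√(-967403 + 39*(-490*1/303)) + 1/(-1947869)) + 1401849 = (√(-967403 + 39*(-490/303)) - 1/1947869) + 1401849 = (√(-967403 - 6370/101) - 1/1947869) + 1401849 = (√(-97714073/101) - 1/1947869) + 1401849 = (I*√9869121373/101 - 1/1947869) + 1401849 = (-1/1947869 + I*√9869121373/101) + 1401849 = 2730618209780/1947869 + I*√9869121373/101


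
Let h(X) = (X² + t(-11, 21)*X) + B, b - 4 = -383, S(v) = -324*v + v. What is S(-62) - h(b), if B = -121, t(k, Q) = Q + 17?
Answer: -109092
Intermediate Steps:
t(k, Q) = 17 + Q
S(v) = -323*v
b = -379 (b = 4 - 383 = -379)
h(X) = -121 + X² + 38*X (h(X) = (X² + (17 + 21)*X) - 121 = (X² + 38*X) - 121 = -121 + X² + 38*X)
S(-62) - h(b) = -323*(-62) - (-121 + (-379)² + 38*(-379)) = 20026 - (-121 + 143641 - 14402) = 20026 - 1*129118 = 20026 - 129118 = -109092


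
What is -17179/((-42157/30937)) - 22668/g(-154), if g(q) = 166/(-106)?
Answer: 94759326437/3499031 ≈ 27082.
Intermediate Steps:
g(q) = -83/53 (g(q) = 166*(-1/106) = -83/53)
-17179/((-42157/30937)) - 22668/g(-154) = -17179/((-42157/30937)) - 22668/(-83/53) = -17179/((-42157*1/30937)) - 22668*(-53/83) = -17179/(-42157/30937) + 1201404/83 = -17179*(-30937/42157) + 1201404/83 = 531466723/42157 + 1201404/83 = 94759326437/3499031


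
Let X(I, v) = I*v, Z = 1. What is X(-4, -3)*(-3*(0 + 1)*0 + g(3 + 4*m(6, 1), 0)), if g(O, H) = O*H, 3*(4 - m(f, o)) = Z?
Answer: 0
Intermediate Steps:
m(f, o) = 11/3 (m(f, o) = 4 - 1/3*1 = 4 - 1/3 = 11/3)
g(O, H) = H*O
X(-4, -3)*(-3*(0 + 1)*0 + g(3 + 4*m(6, 1), 0)) = (-4*(-3))*(-3*(0 + 1)*0 + 0*(3 + 4*(11/3))) = 12*(-3*1*0 + 0*(3 + 44/3)) = 12*(-3*0 + 0*(53/3)) = 12*(0 + 0) = 12*0 = 0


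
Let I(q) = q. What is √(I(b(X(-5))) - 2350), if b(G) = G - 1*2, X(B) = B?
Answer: I*√2357 ≈ 48.549*I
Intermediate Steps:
b(G) = -2 + G (b(G) = G - 2 = -2 + G)
√(I(b(X(-5))) - 2350) = √((-2 - 5) - 2350) = √(-7 - 2350) = √(-2357) = I*√2357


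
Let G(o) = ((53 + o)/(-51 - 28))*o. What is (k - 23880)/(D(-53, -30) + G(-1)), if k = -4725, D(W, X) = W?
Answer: 451959/827 ≈ 546.50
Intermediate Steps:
G(o) = o*(-53/79 - o/79) (G(o) = ((53 + o)/(-79))*o = ((53 + o)*(-1/79))*o = (-53/79 - o/79)*o = o*(-53/79 - o/79))
(k - 23880)/(D(-53, -30) + G(-1)) = (-4725 - 23880)/(-53 - 1/79*(-1)*(53 - 1)) = -28605/(-53 - 1/79*(-1)*52) = -28605/(-53 + 52/79) = -28605/(-4135/79) = -28605*(-79/4135) = 451959/827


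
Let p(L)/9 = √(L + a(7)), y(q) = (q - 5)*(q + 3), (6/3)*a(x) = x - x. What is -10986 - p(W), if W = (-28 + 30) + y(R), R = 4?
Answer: -10986 - 9*I*√5 ≈ -10986.0 - 20.125*I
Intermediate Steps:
a(x) = 0 (a(x) = (x - x)/2 = (½)*0 = 0)
y(q) = (-5 + q)*(3 + q)
W = -5 (W = (-28 + 30) + (-15 + 4² - 2*4) = 2 + (-15 + 16 - 8) = 2 - 7 = -5)
p(L) = 9*√L (p(L) = 9*√(L + 0) = 9*√L)
-10986 - p(W) = -10986 - 9*√(-5) = -10986 - 9*I*√5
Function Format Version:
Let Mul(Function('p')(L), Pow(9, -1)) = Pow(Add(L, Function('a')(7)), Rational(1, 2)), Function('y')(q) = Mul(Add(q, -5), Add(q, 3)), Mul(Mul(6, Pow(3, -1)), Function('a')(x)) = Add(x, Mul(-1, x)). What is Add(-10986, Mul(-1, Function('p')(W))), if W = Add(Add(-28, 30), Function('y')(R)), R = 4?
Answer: Add(-10986, Mul(-9, I, Pow(5, Rational(1, 2)))) ≈ Add(-10986., Mul(-20.125, I))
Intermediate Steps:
Function('a')(x) = 0 (Function('a')(x) = Mul(Rational(1, 2), Add(x, Mul(-1, x))) = Mul(Rational(1, 2), 0) = 0)
Function('y')(q) = Mul(Add(-5, q), Add(3, q))
W = -5 (W = Add(Add(-28, 30), Add(-15, Pow(4, 2), Mul(-2, 4))) = Add(2, Add(-15, 16, -8)) = Add(2, -7) = -5)
Function('p')(L) = Mul(9, Pow(L, Rational(1, 2))) (Function('p')(L) = Mul(9, Pow(Add(L, 0), Rational(1, 2))) = Mul(9, Pow(L, Rational(1, 2))))
Add(-10986, Mul(-1, Function('p')(W))) = Add(-10986, Mul(-1, Mul(9, Pow(-5, Rational(1, 2))))) = Add(-10986, Mul(-1, Mul(9, Mul(I, Pow(5, Rational(1, 2)))))) = Add(-10986, Mul(-1, Mul(9, I, Pow(5, Rational(1, 2))))) = Add(-10986, Mul(-9, I, Pow(5, Rational(1, 2))))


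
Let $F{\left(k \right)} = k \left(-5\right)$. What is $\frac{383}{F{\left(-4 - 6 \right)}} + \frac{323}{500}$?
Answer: $\frac{4153}{500} \approx 8.306$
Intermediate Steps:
$F{\left(k \right)} = - 5 k$
$\frac{383}{F{\left(-4 - 6 \right)}} + \frac{323}{500} = \frac{383}{\left(-5\right) \left(-4 - 6\right)} + \frac{323}{500} = \frac{383}{\left(-5\right) \left(-4 - 6\right)} + 323 \cdot \frac{1}{500} = \frac{383}{\left(-5\right) \left(-10\right)} + \frac{323}{500} = \frac{383}{50} + \frac{323}{500} = \frac{4153}{500}$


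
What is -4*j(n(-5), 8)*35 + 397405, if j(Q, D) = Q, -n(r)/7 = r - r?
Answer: 397405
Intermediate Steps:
n(r) = 0 (n(r) = -7*(r - r) = -7*0 = 0)
-4*j(n(-5), 8)*35 + 397405 = -4*0*35 + 397405 = 0*35 + 397405 = 0 + 397405 = 397405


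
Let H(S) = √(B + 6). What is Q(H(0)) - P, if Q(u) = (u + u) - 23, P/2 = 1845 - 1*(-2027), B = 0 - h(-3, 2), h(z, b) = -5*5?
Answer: -7767 + 2*√31 ≈ -7755.9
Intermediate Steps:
h(z, b) = -25
B = 25 (B = 0 - 1*(-25) = 0 + 25 = 25)
H(S) = √31 (H(S) = √(25 + 6) = √31)
P = 7744 (P = 2*(1845 - 1*(-2027)) = 2*(1845 + 2027) = 2*3872 = 7744)
Q(u) = -23 + 2*u (Q(u) = 2*u - 23 = -23 + 2*u)
Q(H(0)) - P = (-23 + 2*√31) - 1*7744 = (-23 + 2*√31) - 7744 = -7767 + 2*√31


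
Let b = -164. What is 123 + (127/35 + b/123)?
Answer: 13156/105 ≈ 125.30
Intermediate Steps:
123 + (127/35 + b/123) = 123 + (127/35 - 164/123) = 123 + (127*(1/35) - 164*1/123) = 123 + (127/35 - 4/3) = 123 + 241/105 = 13156/105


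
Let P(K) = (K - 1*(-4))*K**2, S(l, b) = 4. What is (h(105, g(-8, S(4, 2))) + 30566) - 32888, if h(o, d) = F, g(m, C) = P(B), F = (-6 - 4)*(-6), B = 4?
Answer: -2262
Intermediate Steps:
P(K) = K**2*(4 + K) (P(K) = (K + 4)*K**2 = (4 + K)*K**2 = K**2*(4 + K))
F = 60 (F = -10*(-6) = 60)
g(m, C) = 128 (g(m, C) = 4**2*(4 + 4) = 16*8 = 128)
h(o, d) = 60
(h(105, g(-8, S(4, 2))) + 30566) - 32888 = (60 + 30566) - 32888 = 30626 - 32888 = -2262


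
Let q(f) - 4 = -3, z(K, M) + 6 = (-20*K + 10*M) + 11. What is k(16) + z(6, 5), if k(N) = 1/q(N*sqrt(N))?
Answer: -64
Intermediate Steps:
z(K, M) = 5 - 20*K + 10*M (z(K, M) = -6 + ((-20*K + 10*M) + 11) = -6 + (11 - 20*K + 10*M) = 5 - 20*K + 10*M)
q(f) = 1 (q(f) = 4 - 3 = 1)
k(N) = 1 (k(N) = 1/1 = 1)
k(16) + z(6, 5) = 1 + (5 - 20*6 + 10*5) = 1 + (5 - 120 + 50) = 1 - 65 = -64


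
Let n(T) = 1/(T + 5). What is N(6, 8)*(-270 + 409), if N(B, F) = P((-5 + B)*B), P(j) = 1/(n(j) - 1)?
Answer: -1529/10 ≈ -152.90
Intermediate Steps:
n(T) = 1/(5 + T)
P(j) = 1/(-1 + 1/(5 + j)) (P(j) = 1/(1/(5 + j) - 1) = 1/(-1 + 1/(5 + j)))
N(B, F) = (-5 - B*(-5 + B))/(4 + B*(-5 + B)) (N(B, F) = (-5 - (-5 + B)*B)/(4 + (-5 + B)*B) = (-5 - B*(-5 + B))/(4 + B*(-5 + B)))
N(6, 8)*(-270 + 409) = ((-5 - 1*6*(-5 + 6))/(4 + 6*(-5 + 6)))*(-270 + 409) = ((-5 - 1*6*1)/(4 + 6*1))*139 = ((-5 - 6)/(4 + 6))*139 = (-11/10)*139 = ((⅒)*(-11))*139 = -11/10*139 = -1529/10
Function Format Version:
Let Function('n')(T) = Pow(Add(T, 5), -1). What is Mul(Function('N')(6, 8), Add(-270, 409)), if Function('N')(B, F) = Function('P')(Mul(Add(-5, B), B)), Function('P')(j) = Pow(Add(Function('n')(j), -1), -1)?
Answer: Rational(-1529, 10) ≈ -152.90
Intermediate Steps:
Function('n')(T) = Pow(Add(5, T), -1)
Function('P')(j) = Pow(Add(-1, Pow(Add(5, j), -1)), -1) (Function('P')(j) = Pow(Add(Pow(Add(5, j), -1), -1), -1) = Pow(Add(-1, Pow(Add(5, j), -1)), -1))
Function('N')(B, F) = Mul(Pow(Add(4, Mul(B, Add(-5, B))), -1), Add(-5, Mul(-1, B, Add(-5, B)))) (Function('N')(B, F) = Mul(Pow(Add(4, Mul(Add(-5, B), B)), -1), Add(-5, Mul(-1, Mul(Add(-5, B), B)))) = Mul(Pow(Add(4, Mul(B, Add(-5, B))), -1), Add(-5, Mul(-1, Mul(B, Add(-5, B))))) = Mul(Pow(Add(4, Mul(B, Add(-5, B))), -1), Add(-5, Mul(-1, B, Add(-5, B)))))
Mul(Function('N')(6, 8), Add(-270, 409)) = Mul(Mul(Pow(Add(4, Mul(6, Add(-5, 6))), -1), Add(-5, Mul(-1, 6, Add(-5, 6)))), Add(-270, 409)) = Mul(Mul(Pow(Add(4, Mul(6, 1)), -1), Add(-5, Mul(-1, 6, 1))), 139) = Mul(Mul(Pow(Add(4, 6), -1), Add(-5, -6)), 139) = Mul(Mul(Pow(10, -1), -11), 139) = Mul(Mul(Rational(1, 10), -11), 139) = Mul(Rational(-11, 10), 139) = Rational(-1529, 10)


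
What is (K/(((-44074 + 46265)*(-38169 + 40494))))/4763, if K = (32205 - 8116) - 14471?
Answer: 458/1155384725 ≈ 3.9640e-7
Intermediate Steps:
K = 9618 (K = 24089 - 14471 = 9618)
(K/(((-44074 + 46265)*(-38169 + 40494))))/4763 = (9618/(((-44074 + 46265)*(-38169 + 40494))))/4763 = (9618/((2191*2325)))*(1/4763) = (9618/5094075)*(1/4763) = (9618*(1/5094075))*(1/4763) = (458/242575)*(1/4763) = 458/1155384725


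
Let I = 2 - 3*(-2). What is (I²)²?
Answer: 4096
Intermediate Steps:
I = 8 (I = 2 + 6 = 8)
(I²)² = (8²)² = 64² = 4096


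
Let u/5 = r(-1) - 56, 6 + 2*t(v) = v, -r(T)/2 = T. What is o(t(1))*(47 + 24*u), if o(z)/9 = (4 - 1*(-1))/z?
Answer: 115794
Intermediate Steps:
r(T) = -2*T
t(v) = -3 + v/2
u = -270 (u = 5*(-2*(-1) - 56) = 5*(2 - 56) = 5*(-54) = -270)
o(z) = 45/z (o(z) = 9*((4 - 1*(-1))/z) = 9*((4 + 1)/z) = 9*(5/z) = 45/z)
o(t(1))*(47 + 24*u) = (45/(-3 + (1/2)*1))*(47 + 24*(-270)) = (45/(-3 + 1/2))*(47 - 6480) = (45/(-5/2))*(-6433) = (45*(-2/5))*(-6433) = -18*(-6433) = 115794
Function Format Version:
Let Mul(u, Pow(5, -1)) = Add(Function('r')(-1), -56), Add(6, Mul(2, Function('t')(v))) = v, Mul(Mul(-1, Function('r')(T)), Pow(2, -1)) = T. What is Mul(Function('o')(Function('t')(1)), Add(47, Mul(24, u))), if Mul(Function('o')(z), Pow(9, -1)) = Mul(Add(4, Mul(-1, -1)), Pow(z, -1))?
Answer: 115794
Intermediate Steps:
Function('r')(T) = Mul(-2, T)
Function('t')(v) = Add(-3, Mul(Rational(1, 2), v))
u = -270 (u = Mul(5, Add(Mul(-2, -1), -56)) = Mul(5, Add(2, -56)) = Mul(5, -54) = -270)
Function('o')(z) = Mul(45, Pow(z, -1)) (Function('o')(z) = Mul(9, Mul(Add(4, Mul(-1, -1)), Pow(z, -1))) = Mul(9, Mul(Add(4, 1), Pow(z, -1))) = Mul(9, Mul(5, Pow(z, -1))) = Mul(45, Pow(z, -1)))
Mul(Function('o')(Function('t')(1)), Add(47, Mul(24, u))) = Mul(Mul(45, Pow(Add(-3, Mul(Rational(1, 2), 1)), -1)), Add(47, Mul(24, -270))) = Mul(Mul(45, Pow(Add(-3, Rational(1, 2)), -1)), Add(47, -6480)) = Mul(Mul(45, Pow(Rational(-5, 2), -1)), -6433) = Mul(Mul(45, Rational(-2, 5)), -6433) = Mul(-18, -6433) = 115794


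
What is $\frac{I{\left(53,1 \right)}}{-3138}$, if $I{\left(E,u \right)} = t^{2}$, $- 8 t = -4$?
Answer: $- \frac{1}{12552} \approx -7.9669 \cdot 10^{-5}$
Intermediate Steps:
$t = \frac{1}{2}$ ($t = \left(- \frac{1}{8}\right) \left(-4\right) = \frac{1}{2} \approx 0.5$)
$I{\left(E,u \right)} = \frac{1}{4}$ ($I{\left(E,u \right)} = \left(\frac{1}{2}\right)^{2} = \frac{1}{4}$)
$\frac{I{\left(53,1 \right)}}{-3138} = \frac{1}{4 \left(-3138\right)} = \frac{1}{4} \left(- \frac{1}{3138}\right) = - \frac{1}{12552}$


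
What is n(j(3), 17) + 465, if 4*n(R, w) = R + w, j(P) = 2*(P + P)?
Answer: 1889/4 ≈ 472.25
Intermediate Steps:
j(P) = 4*P (j(P) = 2*(2*P) = 4*P)
n(R, w) = R/4 + w/4 (n(R, w) = (R + w)/4 = R/4 + w/4)
n(j(3), 17) + 465 = ((4*3)/4 + (¼)*17) + 465 = ((¼)*12 + 17/4) + 465 = (3 + 17/4) + 465 = 29/4 + 465 = 1889/4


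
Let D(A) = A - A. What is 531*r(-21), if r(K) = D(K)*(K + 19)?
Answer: 0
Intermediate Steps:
D(A) = 0
r(K) = 0 (r(K) = 0*(K + 19) = 0*(19 + K) = 0)
531*r(-21) = 531*0 = 0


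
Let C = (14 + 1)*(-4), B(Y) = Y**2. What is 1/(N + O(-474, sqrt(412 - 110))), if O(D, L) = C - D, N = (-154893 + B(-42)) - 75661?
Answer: -1/228376 ≈ -4.3787e-6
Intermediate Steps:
C = -60 (C = 15*(-4) = -60)
N = -228790 (N = (-154893 + (-42)**2) - 75661 = (-154893 + 1764) - 75661 = -153129 - 75661 = -228790)
O(D, L) = -60 - D
1/(N + O(-474, sqrt(412 - 110))) = 1/(-228790 + (-60 - 1*(-474))) = 1/(-228790 + (-60 + 474)) = 1/(-228790 + 414) = 1/(-228376) = -1/228376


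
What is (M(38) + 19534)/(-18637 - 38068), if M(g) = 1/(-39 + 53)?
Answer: -273477/793870 ≈ -0.34449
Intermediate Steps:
M(g) = 1/14
(M(38) + 19534)/(-18637 - 38068) = (1/14 + 19534)/(-18637 - 38068) = (273477/14)/(-56705) = (273477/14)*(-1/56705) = -273477/793870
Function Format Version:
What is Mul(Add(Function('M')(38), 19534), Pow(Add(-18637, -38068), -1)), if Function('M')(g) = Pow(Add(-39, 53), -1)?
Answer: Rational(-273477, 793870) ≈ -0.34449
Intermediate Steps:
Function('M')(g) = Rational(1, 14) (Function('M')(g) = Pow(14, -1) = Rational(1, 14))
Mul(Add(Function('M')(38), 19534), Pow(Add(-18637, -38068), -1)) = Mul(Add(Rational(1, 14), 19534), Pow(Add(-18637, -38068), -1)) = Mul(Rational(273477, 14), Pow(-56705, -1)) = Mul(Rational(273477, 14), Rational(-1, 56705)) = Rational(-273477, 793870)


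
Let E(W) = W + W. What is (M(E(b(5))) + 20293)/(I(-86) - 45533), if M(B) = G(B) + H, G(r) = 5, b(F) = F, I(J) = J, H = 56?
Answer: -20354/45619 ≈ -0.44617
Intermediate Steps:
E(W) = 2*W
M(B) = 61 (M(B) = 5 + 56 = 61)
(M(E(b(5))) + 20293)/(I(-86) - 45533) = (61 + 20293)/(-86 - 45533) = 20354/(-45619) = 20354*(-1/45619) = -20354/45619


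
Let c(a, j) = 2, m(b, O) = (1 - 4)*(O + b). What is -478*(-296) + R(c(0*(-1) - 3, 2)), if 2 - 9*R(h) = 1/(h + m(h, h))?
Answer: 4244647/30 ≈ 1.4149e+5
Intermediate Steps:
m(b, O) = -3*O - 3*b (m(b, O) = -3*(O + b) = -3*O - 3*b)
R(h) = 2/9 + 1/(45*h) (R(h) = 2/9 - 1/(9*(h + (-3*h - 3*h))) = 2/9 - 1/(9*(h - 6*h)) = 2/9 - (-1/(5*h))/9 = 2/9 - (-1)/(45*h) = 2/9 + 1/(45*h))
-478*(-296) + R(c(0*(-1) - 3, 2)) = -478*(-296) + (1/45)*(1 + 10*2)/2 = 141488 + (1/45)*(1/2)*(1 + 20) = 141488 + (1/45)*(1/2)*21 = 141488 + 7/30 = 4244647/30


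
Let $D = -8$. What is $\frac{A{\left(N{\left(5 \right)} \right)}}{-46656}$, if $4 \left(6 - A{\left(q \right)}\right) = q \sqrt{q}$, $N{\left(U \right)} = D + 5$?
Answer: $- \frac{1}{7776} - \frac{i \sqrt{3}}{62208} \approx -0.0001286 - 2.7843 \cdot 10^{-5} i$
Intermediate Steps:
$N{\left(U \right)} = -3$ ($N{\left(U \right)} = -8 + 5 = -3$)
$A{\left(q \right)} = 6 - \frac{q^{\frac{3}{2}}}{4}$ ($A{\left(q \right)} = 6 - \frac{q \sqrt{q}}{4} = 6 - \frac{q^{\frac{3}{2}}}{4}$)
$\frac{A{\left(N{\left(5 \right)} \right)}}{-46656} = \frac{6 - \frac{\left(-3\right)^{\frac{3}{2}}}{4}}{-46656} = \left(6 - \frac{\left(-3\right) i \sqrt{3}}{4}\right) \left(- \frac{1}{46656}\right) = \left(6 + \frac{3 i \sqrt{3}}{4}\right) \left(- \frac{1}{46656}\right) = - \frac{1}{7776} - \frac{i \sqrt{3}}{62208}$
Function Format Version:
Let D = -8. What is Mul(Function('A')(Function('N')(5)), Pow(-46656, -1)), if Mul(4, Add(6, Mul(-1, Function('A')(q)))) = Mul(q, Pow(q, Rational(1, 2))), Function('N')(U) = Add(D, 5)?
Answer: Add(Rational(-1, 7776), Mul(Rational(-1, 62208), I, Pow(3, Rational(1, 2)))) ≈ Add(-0.00012860, Mul(-2.7843e-5, I))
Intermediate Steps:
Function('N')(U) = -3 (Function('N')(U) = Add(-8, 5) = -3)
Function('A')(q) = Add(6, Mul(Rational(-1, 4), Pow(q, Rational(3, 2)))) (Function('A')(q) = Add(6, Mul(Rational(-1, 4), Mul(q, Pow(q, Rational(1, 2))))) = Add(6, Mul(Rational(-1, 4), Pow(q, Rational(3, 2)))))
Mul(Function('A')(Function('N')(5)), Pow(-46656, -1)) = Mul(Add(6, Mul(Rational(-1, 4), Pow(-3, Rational(3, 2)))), Pow(-46656, -1)) = Mul(Add(6, Mul(Rational(-1, 4), Mul(-3, I, Pow(3, Rational(1, 2))))), Rational(-1, 46656)) = Mul(Add(6, Mul(Rational(3, 4), I, Pow(3, Rational(1, 2)))), Rational(-1, 46656)) = Add(Rational(-1, 7776), Mul(Rational(-1, 62208), I, Pow(3, Rational(1, 2))))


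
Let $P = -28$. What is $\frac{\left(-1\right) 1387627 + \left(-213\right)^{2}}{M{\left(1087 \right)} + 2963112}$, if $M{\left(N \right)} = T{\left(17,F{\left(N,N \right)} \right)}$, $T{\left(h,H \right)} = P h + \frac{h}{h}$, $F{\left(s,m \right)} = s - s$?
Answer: $- \frac{1342258}{2962637} \approx -0.45306$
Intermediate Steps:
$F{\left(s,m \right)} = 0$
$T{\left(h,H \right)} = 1 - 28 h$ ($T{\left(h,H \right)} = - 28 h + \frac{h}{h} = - 28 h + 1 = 1 - 28 h$)
$M{\left(N \right)} = -475$ ($M{\left(N \right)} = 1 - 476 = -475$)
$\frac{\left(-1\right) 1387627 + \left(-213\right)^{2}}{M{\left(1087 \right)} + 2963112} = \frac{\left(-1\right) 1387627 + \left(-213\right)^{2}}{-475 + 2963112} = \frac{-1387627 + 45369}{2962637} = \left(-1342258\right) \frac{1}{2962637} = - \frac{1342258}{2962637}$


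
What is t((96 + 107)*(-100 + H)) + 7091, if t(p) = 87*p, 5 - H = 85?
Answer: -3171889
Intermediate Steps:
H = -80 (H = 5 - 1*85 = 5 - 85 = -80)
t((96 + 107)*(-100 + H)) + 7091 = 87*((96 + 107)*(-100 - 80)) + 7091 = 87*(203*(-180)) + 7091 = 87*(-36540) + 7091 = -3178980 + 7091 = -3171889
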